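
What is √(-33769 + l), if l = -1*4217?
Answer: I*√37986 ≈ 194.9*I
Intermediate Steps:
l = -4217
√(-33769 + l) = √(-33769 - 4217) = √(-37986) = I*√37986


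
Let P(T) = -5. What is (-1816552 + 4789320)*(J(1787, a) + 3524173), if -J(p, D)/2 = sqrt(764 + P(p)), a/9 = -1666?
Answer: 10476548720864 - 5945536*sqrt(759) ≈ 1.0476e+13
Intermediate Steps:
a = -14994 (a = 9*(-1666) = -14994)
J(p, D) = -2*sqrt(759) (J(p, D) = -2*sqrt(764 - 5) = -2*sqrt(759))
(-1816552 + 4789320)*(J(1787, a) + 3524173) = (-1816552 + 4789320)*(-2*sqrt(759) + 3524173) = 2972768*(3524173 - 2*sqrt(759)) = 10476548720864 - 5945536*sqrt(759)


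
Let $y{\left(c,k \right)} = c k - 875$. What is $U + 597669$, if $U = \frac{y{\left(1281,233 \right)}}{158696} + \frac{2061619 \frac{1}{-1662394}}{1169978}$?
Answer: $\frac{5764873118871846721965}{9645564737061221} \approx 5.9767 \cdot 10^{5}$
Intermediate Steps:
$y{\left(c,k \right)} = -875 + c k$
$U = \frac{18088037203828116}{9645564737061221}$ ($U = \frac{-875 + 1281 \cdot 233}{158696} + \frac{2061619 \frac{1}{-1662394}}{1169978} = \left(-875 + 298473\right) \frac{1}{158696} + 2061619 \left(- \frac{1}{1662394}\right) \frac{1}{1169978} = 297598 \cdot \frac{1}{158696} - \frac{2061619}{1944964407332} = \frac{148799}{79348} - \frac{2061619}{1944964407332} = \frac{18088037203828116}{9645564737061221} \approx 1.8753$)
$U + 597669 = \frac{18088037203828116}{9645564737061221} + 597669 = \frac{5764873118871846721965}{9645564737061221}$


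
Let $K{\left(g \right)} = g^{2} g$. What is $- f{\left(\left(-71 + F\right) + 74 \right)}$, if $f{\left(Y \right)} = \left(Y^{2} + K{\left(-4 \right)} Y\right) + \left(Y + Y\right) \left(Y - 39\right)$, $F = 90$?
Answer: $-12741$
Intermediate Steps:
$K{\left(g \right)} = g^{3}$
$f{\left(Y \right)} = Y^{2} - 64 Y + 2 Y \left(-39 + Y\right)$ ($f{\left(Y \right)} = \left(Y^{2} + \left(-4\right)^{3} Y\right) + \left(Y + Y\right) \left(Y - 39\right) = \left(Y^{2} - 64 Y\right) + 2 Y \left(-39 + Y\right) = Y^{2} - 64 Y + 2 Y \left(-39 + Y\right)$)
$- f{\left(\left(-71 + F\right) + 74 \right)} = - \left(\left(-71 + 90\right) + 74\right) \left(-142 + 3 \left(\left(-71 + 90\right) + 74\right)\right) = - \left(19 + 74\right) \left(-142 + 3 \left(19 + 74\right)\right) = - 93 \left(-142 + 3 \cdot 93\right) = - 93 \left(-142 + 279\right) = - 93 \cdot 137 = \left(-1\right) 12741 = -12741$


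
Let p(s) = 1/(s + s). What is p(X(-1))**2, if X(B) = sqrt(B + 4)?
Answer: 1/12 ≈ 0.083333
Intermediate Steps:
X(B) = sqrt(4 + B)
p(s) = 1/(2*s)
p(X(-1))**2 = (1/(2*(sqrt(4 - 1))))**2 = (1/(2*(sqrt(3))))**2 = ((sqrt(3)/3)/2)**2 = (sqrt(3)/6)**2 = 1/12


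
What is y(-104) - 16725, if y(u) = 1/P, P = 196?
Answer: -3278099/196 ≈ -16725.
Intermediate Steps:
y(u) = 1/196
y(-104) - 16725 = 1/196 - 16725 = -3278099/196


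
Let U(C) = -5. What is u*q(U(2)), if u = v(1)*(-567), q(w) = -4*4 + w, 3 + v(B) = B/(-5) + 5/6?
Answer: -281799/10 ≈ -28180.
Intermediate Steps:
v(B) = -13/6 - B/5 (v(B) = -3 + (B/(-5) + 5/6) = -3 + (B*(-1/5) + 5*(1/6)) = -3 + (-B/5 + 5/6) = -3 + (5/6 - B/5) = -13/6 - B/5)
q(w) = -16 + w
u = 13419/10 (u = (-13/6 - 1/5*1)*(-567) = (-13/6 - 1/5)*(-567) = -71/30*(-567) = 13419/10 ≈ 1341.9)
u*q(U(2)) = 13419*(-16 - 5)/10 = (13419/10)*(-21) = -281799/10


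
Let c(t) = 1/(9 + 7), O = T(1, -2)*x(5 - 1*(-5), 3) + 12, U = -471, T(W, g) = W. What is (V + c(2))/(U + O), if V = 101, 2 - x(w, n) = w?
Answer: -1617/7472 ≈ -0.21641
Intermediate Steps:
x(w, n) = 2 - w
O = 4 (O = 1*(2 - (5 - 1*(-5))) + 12 = 1*(2 - (5 + 5)) + 12 = 1*(2 - 1*10) + 12 = 1*(2 - 10) + 12 = 1*(-8) + 12 = -8 + 12 = 4)
c(t) = 1/16
(V + c(2))/(U + O) = (101 + 1/16)/(-471 + 4) = (1617/16)/(-467) = (1617/16)*(-1/467) = -1617/7472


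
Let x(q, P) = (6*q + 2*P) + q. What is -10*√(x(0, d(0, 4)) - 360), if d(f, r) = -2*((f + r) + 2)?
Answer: -80*I*√6 ≈ -195.96*I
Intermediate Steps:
d(f, r) = -4 - 2*f - 2*r (d(f, r) = -2*(2 + f + r) = -4 - 2*f - 2*r)
x(q, P) = 2*P + 7*q (x(q, P) = (2*P + 6*q) + q = 2*P + 7*q)
-10*√(x(0, d(0, 4)) - 360) = -10*√((2*(-4 - 2*0 - 2*4) + 7*0) - 360) = -10*√((2*(-4 + 0 - 8) + 0) - 360) = -10*√((2*(-12) + 0) - 360) = -10*√((-24 + 0) - 360) = -10*√(-24 - 360) = -80*I*√6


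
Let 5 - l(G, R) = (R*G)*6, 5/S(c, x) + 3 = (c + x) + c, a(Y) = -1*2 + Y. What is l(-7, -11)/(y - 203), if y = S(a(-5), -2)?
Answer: 8683/3862 ≈ 2.2483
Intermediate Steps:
a(Y) = -2 + Y
S(c, x) = 5/(-3 + x + 2*c) (S(c, x) = 5/(-3 + ((c + x) + c)) = 5/(-3 + (x + 2*c)) = 5/(-3 + x + 2*c))
l(G, R) = 5 - 6*G*R (l(G, R) = 5 - R*G*6 = 5 - G*R*6 = 5 - 6*G*R)
y = -5/19 (y = 5/(-3 - 2 + 2*(-2 - 5)) = 5/(-3 - 2 + 2*(-7)) = 5/(-3 - 2 - 14) = 5/(-19) = 5*(-1/19) = -5/19 ≈ -0.26316)
l(-7, -11)/(y - 203) = (5 - 6*(-7)*(-11))/(-5/19 - 203) = (5 - 462)/(-3862/19) = -457*(-19/3862) = 8683/3862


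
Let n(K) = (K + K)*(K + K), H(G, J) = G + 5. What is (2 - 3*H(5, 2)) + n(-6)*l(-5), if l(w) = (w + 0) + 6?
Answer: 116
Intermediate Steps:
l(w) = 6 + w (l(w) = w + 6 = 6 + w)
H(G, J) = 5 + G
n(K) = 4*K**2 (n(K) = (2*K)*(2*K) = 4*K**2)
(2 - 3*H(5, 2)) + n(-6)*l(-5) = (2 - 3*(5 + 5)) + (4*(-6)**2)*(6 - 5) = (2 - 3*10) + (4*36)*1 = (2 - 30) + 144*1 = -28 + 144 = 116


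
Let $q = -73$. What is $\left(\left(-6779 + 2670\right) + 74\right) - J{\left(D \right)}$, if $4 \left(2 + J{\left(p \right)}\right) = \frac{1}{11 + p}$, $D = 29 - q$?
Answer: $- \frac{1822917}{452} \approx -4033.0$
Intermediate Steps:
$D = 102$ ($D = 29 - -73 = 29 + 73 = 102$)
$J{\left(p \right)} = -2 + \frac{1}{4 \left(11 + p\right)}$
$\left(\left(-6779 + 2670\right) + 74\right) - J{\left(D \right)} = \left(\left(-6779 + 2670\right) + 74\right) - \frac{-87 - 816}{4 \left(11 + 102\right)} = \left(-4109 + 74\right) - \frac{-87 - 816}{4 \cdot 113} = -4035 - \frac{1}{4} \cdot \frac{1}{113} \left(-903\right) = -4035 - - \frac{903}{452} = -4035 + \frac{903}{452} = - \frac{1822917}{452}$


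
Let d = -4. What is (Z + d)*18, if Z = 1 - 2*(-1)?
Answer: -18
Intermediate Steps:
Z = 3 (Z = 1 + 2 = 3)
(Z + d)*18 = (3 - 4)*18 = -1*18 = -18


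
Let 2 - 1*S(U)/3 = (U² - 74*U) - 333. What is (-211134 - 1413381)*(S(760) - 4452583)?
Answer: 9772526655870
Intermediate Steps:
S(U) = 1005 - 3*U² + 222*U (S(U) = 6 - 3*((U² - 74*U) - 333) = 6 - 3*(-333 + U² - 74*U) = 6 + (999 - 3*U² + 222*U) = 1005 - 3*U² + 222*U)
(-211134 - 1413381)*(S(760) - 4452583) = (-211134 - 1413381)*((1005 - 3*760² + 222*760) - 4452583) = -1624515*((1005 - 3*577600 + 168720) - 4452583) = -1624515*((1005 - 1732800 + 168720) - 4452583) = -1624515*(-1563075 - 4452583) = -1624515*(-6015658) = 9772526655870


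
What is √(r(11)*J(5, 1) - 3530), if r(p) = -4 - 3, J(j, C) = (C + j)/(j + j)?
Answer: I*√88355/5 ≈ 59.449*I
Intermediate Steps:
J(j, C) = (C + j)/(2*j) (J(j, C) = (C + j)/((2*j)) = (C + j)*(1/(2*j)) = (C + j)/(2*j))
r(p) = -7
√(r(11)*J(5, 1) - 3530) = √(-7*(1 + 5)/(2*5) - 3530) = √(-7*6/(2*5) - 3530) = √(-7*⅗ - 3530) = √(-21/5 - 3530) = √(-17671/5) = I*√88355/5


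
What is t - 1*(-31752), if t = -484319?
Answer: -452567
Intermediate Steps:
t - 1*(-31752) = -484319 - 1*(-31752) = -484319 + 31752 = -452567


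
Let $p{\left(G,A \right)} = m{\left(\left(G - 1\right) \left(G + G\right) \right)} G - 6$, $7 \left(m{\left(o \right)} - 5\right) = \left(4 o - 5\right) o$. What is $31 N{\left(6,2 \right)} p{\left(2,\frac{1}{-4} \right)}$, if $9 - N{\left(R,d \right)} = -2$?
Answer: $\frac{39556}{7} \approx 5650.9$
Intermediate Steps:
$m{\left(o \right)} = 5 + \frac{o \left(-5 + 4 o\right)}{7}$ ($m{\left(o \right)} = 5 + \frac{\left(4 o - 5\right) o}{7} = 5 + \frac{\left(-5 + 4 o\right) o}{7} = 5 + \frac{o \left(-5 + 4 o\right)}{7}$)
$N{\left(R,d \right)} = 11$ ($N{\left(R,d \right)} = 9 - -2 = 9 + 2 = 11$)
$p{\left(G,A \right)} = -6 + G \left(5 - \frac{10 G \left(-1 + G\right)}{7} + \frac{16 G^{2} \left(-1 + G\right)^{2}}{7}\right)$ ($p{\left(G,A \right)} = \left(5 - \frac{5 \left(G - 1\right) \left(G + G\right)}{7} + \frac{4 \left(\left(G - 1\right) \left(G + G\right)\right)^{2}}{7}\right) G - 6 = \left(5 - \frac{5 \left(-1 + G\right) 2 G}{7} + \frac{4 \left(\left(-1 + G\right) 2 G\right)^{2}}{7}\right) G - 6 = \left(5 - \frac{5 \cdot 2 G \left(-1 + G\right)}{7} + \frac{4 \left(2 G \left(-1 + G\right)\right)^{2}}{7}\right) G - 6 = \left(5 - \frac{10 G \left(-1 + G\right)}{7} + \frac{4 \cdot 4 G^{2} \left(-1 + G\right)^{2}}{7}\right) G - 6 = \left(5 - \frac{10 G \left(-1 + G\right)}{7} + \frac{16 G^{2} \left(-1 + G\right)^{2}}{7}\right) G - 6 = G \left(5 - \frac{10 G \left(-1 + G\right)}{7} + \frac{16 G^{2} \left(-1 + G\right)^{2}}{7}\right) - 6 = -6 + G \left(5 - \frac{10 G \left(-1 + G\right)}{7} + \frac{16 G^{2} \left(-1 + G\right)^{2}}{7}\right)$)
$31 N{\left(6,2 \right)} p{\left(2,\frac{1}{-4} \right)} = 31 \cdot 11 \left(-6 + \frac{1}{7} \cdot 2 \left(35 - 20 \left(-1 + 2\right) + 16 \cdot 2^{2} \left(-1 + 2\right)^{2}\right)\right) = 341 \left(-6 + \frac{1}{7} \cdot 2 \left(35 - 20 \cdot 1 + 16 \cdot 4 \cdot 1^{2}\right)\right) = 341 \left(-6 + \frac{1}{7} \cdot 2 \left(35 - 20 + 16 \cdot 4 \cdot 1\right)\right) = 341 \left(-6 + \frac{1}{7} \cdot 2 \left(35 - 20 + 64\right)\right) = 341 \left(-6 + \frac{1}{7} \cdot 2 \cdot 79\right) = 341 \left(-6 + \frac{158}{7}\right) = 341 \cdot \frac{116}{7} = \frac{39556}{7}$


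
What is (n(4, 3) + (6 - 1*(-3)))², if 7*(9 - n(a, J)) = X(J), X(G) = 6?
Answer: 14400/49 ≈ 293.88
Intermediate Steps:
n(a, J) = 57/7 (n(a, J) = 9 - ⅐*6 = 9 - 6/7 = 57/7)
(n(4, 3) + (6 - 1*(-3)))² = (57/7 + (6 - 1*(-3)))² = (57/7 + (6 + 3))² = (57/7 + 9)² = (120/7)² = 14400/49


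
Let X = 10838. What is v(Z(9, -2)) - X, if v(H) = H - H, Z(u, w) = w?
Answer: -10838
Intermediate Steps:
v(H) = 0
v(Z(9, -2)) - X = 0 - 1*10838 = 0 - 10838 = -10838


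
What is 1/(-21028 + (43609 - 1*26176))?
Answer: -1/3595 ≈ -0.00027816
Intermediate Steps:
1/(-21028 + (43609 - 1*26176)) = 1/(-21028 + (43609 - 26176)) = 1/(-21028 + 17433) = 1/(-3595) = -1/3595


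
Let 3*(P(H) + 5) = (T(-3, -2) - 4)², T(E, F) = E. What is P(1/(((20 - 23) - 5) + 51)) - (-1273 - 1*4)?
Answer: 3865/3 ≈ 1288.3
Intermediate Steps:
P(H) = 34/3 (P(H) = -5 + (-3 - 4)²/3 = -5 + (⅓)*(-7)² = -5 + (⅓)*49 = -5 + 49/3 = 34/3)
P(1/(((20 - 23) - 5) + 51)) - (-1273 - 1*4) = 34/3 - (-1273 - 1*4) = 34/3 - (-1273 - 4) = 34/3 - 1*(-1277) = 34/3 + 1277 = 3865/3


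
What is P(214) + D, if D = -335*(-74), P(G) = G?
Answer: 25004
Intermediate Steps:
D = 24790
P(214) + D = 214 + 24790 = 25004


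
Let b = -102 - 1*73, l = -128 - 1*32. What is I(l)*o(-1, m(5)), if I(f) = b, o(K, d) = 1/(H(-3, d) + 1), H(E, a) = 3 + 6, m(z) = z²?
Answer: -35/2 ≈ -17.500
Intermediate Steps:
l = -160 (l = -128 - 32 = -160)
H(E, a) = 9
b = -175 (b = -102 - 73 = -175)
o(K, d) = ⅒ (o(K, d) = 1/(9 + 1) = 1/10 = ⅒)
I(f) = -175
I(l)*o(-1, m(5)) = -175*⅒ = -35/2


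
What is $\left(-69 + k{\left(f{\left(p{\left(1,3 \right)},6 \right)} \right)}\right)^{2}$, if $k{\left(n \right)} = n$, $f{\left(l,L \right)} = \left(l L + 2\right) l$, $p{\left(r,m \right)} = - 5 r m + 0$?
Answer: $1565001$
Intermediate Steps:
$p{\left(r,m \right)} = - 5 m r$ ($p{\left(r,m \right)} = - 5 m r + 0 = - 5 m r$)
$f{\left(l,L \right)} = l \left(2 + L l\right)$ ($f{\left(l,L \right)} = \left(L l + 2\right) l = \left(2 + L l\right) l = l \left(2 + L l\right)$)
$\left(-69 + k{\left(f{\left(p{\left(1,3 \right)},6 \right)} \right)}\right)^{2} = \left(-69 + \left(-5\right) 3 \cdot 1 \left(2 + 6 \left(\left(-5\right) 3 \cdot 1\right)\right)\right)^{2} = \left(-69 - 15 \left(2 + 6 \left(-15\right)\right)\right)^{2} = \left(-69 - 15 \left(2 - 90\right)\right)^{2} = \left(-69 - -1320\right)^{2} = \left(-69 + 1320\right)^{2} = 1251^{2} = 1565001$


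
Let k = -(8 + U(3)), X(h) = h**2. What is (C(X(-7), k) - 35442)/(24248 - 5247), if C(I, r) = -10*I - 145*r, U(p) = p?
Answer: -34337/19001 ≈ -1.8071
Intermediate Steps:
k = -11 (k = -(8 + 3) = -1*11 = -11)
C(I, r) = -145*r - 10*I
(C(X(-7), k) - 35442)/(24248 - 5247) = ((-145*(-11) - 10*(-7)**2) - 35442)/(24248 - 5247) = ((1595 - 10*49) - 35442)/19001 = ((1595 - 490) - 35442)*(1/19001) = (1105 - 35442)*(1/19001) = -34337*1/19001 = -34337/19001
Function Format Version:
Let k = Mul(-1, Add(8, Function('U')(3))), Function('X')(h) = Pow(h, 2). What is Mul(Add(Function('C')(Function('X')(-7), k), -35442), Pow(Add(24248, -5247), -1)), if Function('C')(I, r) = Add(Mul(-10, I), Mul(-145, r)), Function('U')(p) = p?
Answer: Rational(-34337, 19001) ≈ -1.8071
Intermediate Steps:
k = -11 (k = Mul(-1, Add(8, 3)) = Mul(-1, 11) = -11)
Function('C')(I, r) = Add(Mul(-145, r), Mul(-10, I))
Mul(Add(Function('C')(Function('X')(-7), k), -35442), Pow(Add(24248, -5247), -1)) = Mul(Add(Add(Mul(-145, -11), Mul(-10, Pow(-7, 2))), -35442), Pow(Add(24248, -5247), -1)) = Mul(Add(Add(1595, Mul(-10, 49)), -35442), Pow(19001, -1)) = Mul(Add(Add(1595, -490), -35442), Rational(1, 19001)) = Mul(Add(1105, -35442), Rational(1, 19001)) = Mul(-34337, Rational(1, 19001)) = Rational(-34337, 19001)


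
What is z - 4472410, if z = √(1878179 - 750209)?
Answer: -4472410 + 3*√125330 ≈ -4.4713e+6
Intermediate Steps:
z = 3*√125330 (z = √1127970 = 3*√125330 ≈ 1062.1)
z - 4472410 = 3*√125330 - 4472410 = -4472410 + 3*√125330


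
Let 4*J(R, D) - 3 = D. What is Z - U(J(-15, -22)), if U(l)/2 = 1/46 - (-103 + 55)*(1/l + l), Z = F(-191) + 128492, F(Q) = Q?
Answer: 56275622/437 ≈ 1.2878e+5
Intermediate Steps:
J(R, D) = ¾ + D/4
Z = 128301 (Z = -191 + 128492 = 128301)
U(l) = 1/23 + 96*l + 96/l (U(l) = 2*(1/46 - (-103 + 55)*(1/l + l)) = 2*(1/46 - (-48)*(l + 1/l)) = 2*(1/46 - (-48*l - 48/l)) = 2*(1/46 + (48*l + 48/l)) = 2*(1/46 + 48*l + 48/l) = 1/23 + 96*l + 96/l)
Z - U(J(-15, -22)) = 128301 - (1/23 + 96*(¾ + (¼)*(-22)) + 96/(¾ + (¼)*(-22))) = 128301 - (1/23 + 96*(¾ - 11/2) + 96/(¾ - 11/2)) = 128301 - (1/23 + 96*(-19/4) + 96/(-19/4)) = 128301 - (1/23 - 456 + 96*(-4/19)) = 128301 - (1/23 - 456 - 384/19) = 128301 - 1*(-208085/437) = 128301 + 208085/437 = 56275622/437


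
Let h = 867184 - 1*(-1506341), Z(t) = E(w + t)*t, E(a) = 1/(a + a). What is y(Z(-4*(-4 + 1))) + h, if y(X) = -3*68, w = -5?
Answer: 2373321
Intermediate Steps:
E(a) = 1/(2*a)
Z(t) = t/(2*(-5 + t)) (Z(t) = (1/(2*(-5 + t)))*t = t/(2*(-5 + t)))
h = 2373525 (h = 867184 + 1506341 = 2373525)
y(X) = -204
y(Z(-4*(-4 + 1))) + h = -204 + 2373525 = 2373321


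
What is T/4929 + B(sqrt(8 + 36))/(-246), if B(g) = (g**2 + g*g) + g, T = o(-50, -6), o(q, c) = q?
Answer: -74342/202089 - sqrt(11)/123 ≈ -0.39483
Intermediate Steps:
T = -50
B(g) = g + 2*g**2 (B(g) = (g**2 + g**2) + g = 2*g**2 + g = g + 2*g**2)
T/4929 + B(sqrt(8 + 36))/(-246) = -50/4929 + (sqrt(8 + 36)*(1 + 2*sqrt(8 + 36)))/(-246) = -50*1/4929 + (sqrt(44)*(1 + 2*sqrt(44)))*(-1/246) = -50/4929 + ((2*sqrt(11))*(1 + 2*(2*sqrt(11))))*(-1/246) = -50/4929 + ((2*sqrt(11))*(1 + 4*sqrt(11)))*(-1/246) = -50/4929 + (2*sqrt(11)*(1 + 4*sqrt(11)))*(-1/246) = -50/4929 - sqrt(11)*(1 + 4*sqrt(11))/123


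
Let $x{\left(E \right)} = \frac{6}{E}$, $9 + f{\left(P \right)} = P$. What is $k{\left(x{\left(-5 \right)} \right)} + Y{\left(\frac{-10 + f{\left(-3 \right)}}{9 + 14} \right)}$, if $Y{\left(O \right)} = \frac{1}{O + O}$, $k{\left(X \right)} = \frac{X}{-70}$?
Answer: $- \frac{3893}{7700} \approx -0.50558$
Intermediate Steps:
$f{\left(P \right)} = -9 + P$
$k{\left(X \right)} = - \frac{X}{70}$ ($k{\left(X \right)} = X \left(- \frac{1}{70}\right) = - \frac{X}{70}$)
$Y{\left(O \right)} = \frac{1}{2 O}$
$k{\left(x{\left(-5 \right)} \right)} + Y{\left(\frac{-10 + f{\left(-3 \right)}}{9 + 14} \right)} = - \frac{6 \frac{1}{-5}}{70} + \frac{1}{2 \frac{-10 - 12}{9 + 14}} = - \frac{6 \left(- \frac{1}{5}\right)}{70} + \frac{1}{2 \frac{-10 - 12}{23}} = \left(- \frac{1}{70}\right) \left(- \frac{6}{5}\right) + \frac{1}{2 \left(\left(-22\right) \frac{1}{23}\right)} = \frac{3}{175} + \frac{1}{2 \left(- \frac{22}{23}\right)} = \frac{3}{175} + \frac{1}{2} \left(- \frac{23}{22}\right) = \frac{3}{175} - \frac{23}{44} = - \frac{3893}{7700}$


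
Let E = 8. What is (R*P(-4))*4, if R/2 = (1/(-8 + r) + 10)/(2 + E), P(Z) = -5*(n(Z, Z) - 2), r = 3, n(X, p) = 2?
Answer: 0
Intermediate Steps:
P(Z) = 0 (P(Z) = -5*(2 - 2) = -5*0 = 0)
R = 49/25 (R = 2*((1/(-8 + 3) + 10)/(2 + 8)) = 2*((1/(-5) + 10)/10) = 2*((-1/5 + 10)*(1/10)) = 2*((49/5)*(1/10)) = 2*(49/50) = 49/25 ≈ 1.9600)
(R*P(-4))*4 = ((49/25)*0)*4 = 0*4 = 0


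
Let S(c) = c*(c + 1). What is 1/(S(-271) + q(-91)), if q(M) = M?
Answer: 1/73079 ≈ 1.3684e-5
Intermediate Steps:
S(c) = c*(1 + c)
1/(S(-271) + q(-91)) = 1/(-271*(1 - 271) - 91) = 1/(-271*(-270) - 91) = 1/(73170 - 91) = 1/73079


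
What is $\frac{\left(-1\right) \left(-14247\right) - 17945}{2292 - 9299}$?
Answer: $\frac{3698}{7007} \approx 0.52776$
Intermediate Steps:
$\frac{\left(-1\right) \left(-14247\right) - 17945}{2292 - 9299} = \frac{14247 - 17945}{-7007} = \left(-3698\right) \left(- \frac{1}{7007}\right) = \frac{3698}{7007}$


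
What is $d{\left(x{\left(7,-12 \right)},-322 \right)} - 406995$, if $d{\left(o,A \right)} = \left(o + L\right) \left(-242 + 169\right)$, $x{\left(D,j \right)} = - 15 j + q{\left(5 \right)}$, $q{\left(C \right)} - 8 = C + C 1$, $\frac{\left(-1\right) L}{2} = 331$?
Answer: $-373123$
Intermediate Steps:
$L = -662$ ($L = \left(-2\right) 331 = -662$)
$q{\left(C \right)} = 8 + 2 C$ ($q{\left(C \right)} = 8 + \left(C + C 1\right) = 8 + \left(C + C\right) = 8 + 2 C$)
$x{\left(D,j \right)} = 18 - 15 j$ ($x{\left(D,j \right)} = - 15 j + \left(8 + 2 \cdot 5\right) = - 15 j + \left(8 + 10\right) = - 15 j + 18 = 18 - 15 j$)
$d{\left(o,A \right)} = 48326 - 73 o$ ($d{\left(o,A \right)} = \left(o - 662\right) \left(-242 + 169\right) = \left(-662 + o\right) \left(-73\right) = 48326 - 73 o$)
$d{\left(x{\left(7,-12 \right)},-322 \right)} - 406995 = \left(48326 - 73 \left(18 - -180\right)\right) - 406995 = \left(48326 - 73 \left(18 + 180\right)\right) - 406995 = \left(48326 - 14454\right) - 406995 = 33872 - 406995 = -373123$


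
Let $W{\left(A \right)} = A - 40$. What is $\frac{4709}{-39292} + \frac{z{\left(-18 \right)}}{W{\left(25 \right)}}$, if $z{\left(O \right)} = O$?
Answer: $\frac{212207}{196460} \approx 1.0802$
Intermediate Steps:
$W{\left(A \right)} = -40 + A$
$\frac{4709}{-39292} + \frac{z{\left(-18 \right)}}{W{\left(25 \right)}} = \frac{4709}{-39292} - \frac{18}{-40 + 25} = 4709 \left(- \frac{1}{39292}\right) - \frac{18}{-15} = - \frac{4709}{39292} - - \frac{6}{5} = - \frac{4709}{39292} + \frac{6}{5} = \frac{212207}{196460}$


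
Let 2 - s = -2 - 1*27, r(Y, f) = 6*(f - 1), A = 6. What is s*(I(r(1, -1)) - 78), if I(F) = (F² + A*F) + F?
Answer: -558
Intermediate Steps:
r(Y, f) = -6 + 6*f (r(Y, f) = 6*(-1 + f) = -6 + 6*f)
s = 31 (s = 2 - (-2 - 1*27) = 2 - (-2 - 27) = 2 - 1*(-29) = 2 + 29 = 31)
I(F) = F² + 7*F (I(F) = (F² + 6*F) + F = F² + 7*F)
s*(I(r(1, -1)) - 78) = 31*((-6 + 6*(-1))*(7 + (-6 + 6*(-1))) - 78) = 31*((-6 - 6)*(7 + (-6 - 6)) - 78) = 31*(-12*(7 - 12) - 78) = 31*(-12*(-5) - 78) = 31*(60 - 78) = 31*(-18) = -558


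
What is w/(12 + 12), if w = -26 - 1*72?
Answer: -49/12 ≈ -4.0833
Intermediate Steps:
w = -98 (w = -26 - 72 = -98)
w/(12 + 12) = -98/(12 + 12) = -98/24 = -98*1/24 = -49/12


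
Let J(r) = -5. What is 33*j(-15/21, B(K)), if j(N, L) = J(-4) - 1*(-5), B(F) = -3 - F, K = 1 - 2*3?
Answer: 0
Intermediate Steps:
K = -5 (K = 1 - 6 = -5)
j(N, L) = 0 (j(N, L) = -5 - 1*(-5) = -5 + 5 = 0)
33*j(-15/21, B(K)) = 33*0 = 0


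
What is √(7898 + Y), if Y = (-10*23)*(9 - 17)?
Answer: 3*√1082 ≈ 98.681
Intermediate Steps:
Y = 1840 (Y = -230*(-8) = 1840)
√(7898 + Y) = √(7898 + 1840) = √9738 = 3*√1082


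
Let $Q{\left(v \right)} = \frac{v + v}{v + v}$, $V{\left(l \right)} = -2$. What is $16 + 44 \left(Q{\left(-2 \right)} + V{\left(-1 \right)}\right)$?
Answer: $-28$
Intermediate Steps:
$Q{\left(v \right)} = 1$ ($Q{\left(v \right)} = \frac{2 v}{2 v} = 2 v \frac{1}{2 v} = 1$)
$16 + 44 \left(Q{\left(-2 \right)} + V{\left(-1 \right)}\right) = 16 + 44 \left(1 - 2\right) = 16 + 44 \left(-1\right) = 16 - 44 = -28$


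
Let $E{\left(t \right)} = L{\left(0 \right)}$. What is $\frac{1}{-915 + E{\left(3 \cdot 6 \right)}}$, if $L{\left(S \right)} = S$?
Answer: $- \frac{1}{915} \approx -0.0010929$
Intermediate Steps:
$E{\left(t \right)} = 0$
$\frac{1}{-915 + E{\left(3 \cdot 6 \right)}} = \frac{1}{-915 + 0} = \frac{1}{-915} = - \frac{1}{915}$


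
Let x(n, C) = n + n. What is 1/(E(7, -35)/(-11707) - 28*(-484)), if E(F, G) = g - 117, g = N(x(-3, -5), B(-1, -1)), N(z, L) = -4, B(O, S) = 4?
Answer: 11707/158653385 ≈ 7.3790e-5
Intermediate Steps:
x(n, C) = 2*n
g = -4
E(F, G) = -121 (E(F, G) = -4 - 117 = -121)
1/(E(7, -35)/(-11707) - 28*(-484)) = 1/(-121/(-11707) - 28*(-484)) = 1/(-121*(-1/11707) + 13552) = 1/(121/11707 + 13552) = 1/(158653385/11707) = 11707/158653385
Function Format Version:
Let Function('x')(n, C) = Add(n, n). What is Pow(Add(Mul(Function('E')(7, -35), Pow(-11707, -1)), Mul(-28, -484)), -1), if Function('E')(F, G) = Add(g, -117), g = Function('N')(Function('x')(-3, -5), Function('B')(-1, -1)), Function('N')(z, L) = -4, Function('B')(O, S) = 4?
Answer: Rational(11707, 158653385) ≈ 7.3790e-5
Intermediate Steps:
Function('x')(n, C) = Mul(2, n)
g = -4
Function('E')(F, G) = -121 (Function('E')(F, G) = Add(-4, -117) = -121)
Pow(Add(Mul(Function('E')(7, -35), Pow(-11707, -1)), Mul(-28, -484)), -1) = Pow(Add(Mul(-121, Pow(-11707, -1)), Mul(-28, -484)), -1) = Pow(Add(Mul(-121, Rational(-1, 11707)), 13552), -1) = Pow(Add(Rational(121, 11707), 13552), -1) = Pow(Rational(158653385, 11707), -1) = Rational(11707, 158653385)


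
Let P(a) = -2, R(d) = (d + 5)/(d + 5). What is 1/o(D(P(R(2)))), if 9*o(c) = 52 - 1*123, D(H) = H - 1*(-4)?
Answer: -9/71 ≈ -0.12676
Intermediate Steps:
R(d) = 1 (R(d) = (5 + d)/(5 + d) = 1)
D(H) = 4 + H (D(H) = H + 4 = 4 + H)
o(c) = -71/9 (o(c) = (52 - 1*123)/9 = (52 - 123)/9 = (1/9)*(-71) = -71/9)
1/o(D(P(R(2)))) = 1/(-71/9) = -9/71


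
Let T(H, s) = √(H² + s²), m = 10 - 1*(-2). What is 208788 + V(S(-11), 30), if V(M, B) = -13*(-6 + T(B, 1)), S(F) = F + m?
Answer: 208866 - 13*√901 ≈ 2.0848e+5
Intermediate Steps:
m = 12 (m = 10 + 2 = 12)
S(F) = 12 + F (S(F) = F + 12 = 12 + F)
V(M, B) = 78 - 13*√(1 + B²) (V(M, B) = -13*(-6 + √(B² + 1²)) = -13*(-6 + √(B² + 1)) = -13*(-6 + √(1 + B²)) = 78 - 13*√(1 + B²))
208788 + V(S(-11), 30) = 208788 + (78 - 13*√(1 + 30²)) = 208788 + (78 - 13*√(1 + 900)) = 208788 + (78 - 13*√901) = 208866 - 13*√901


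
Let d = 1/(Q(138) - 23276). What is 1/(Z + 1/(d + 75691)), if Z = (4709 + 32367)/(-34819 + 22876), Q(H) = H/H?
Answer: -2337786547848/7257423191611 ≈ -0.32212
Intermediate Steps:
Q(H) = 1
d = -1/23275 (d = 1/(1 - 23276) = 1/(-23275) = -1/23275 ≈ -4.2965e-5)
Z = -37076/11943 (Z = 37076/(-11943) = 37076*(-1/11943) = -37076/11943 ≈ -3.1044)
1/(Z + 1/(d + 75691)) = 1/(-37076/11943 + 1/(-1/23275 + 75691)) = 1/(-37076/11943 + 1/(1761708024/23275)) = 1/(-37076/11943 + 23275/1761708024) = 1/(-7257423191611/2337786547848) = -2337786547848/7257423191611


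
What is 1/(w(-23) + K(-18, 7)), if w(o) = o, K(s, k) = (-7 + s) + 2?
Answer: -1/46 ≈ -0.021739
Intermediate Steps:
K(s, k) = -5 + s
1/(w(-23) + K(-18, 7)) = 1/(-23 + (-5 - 18)) = 1/(-23 - 23) = 1/(-46) = -1/46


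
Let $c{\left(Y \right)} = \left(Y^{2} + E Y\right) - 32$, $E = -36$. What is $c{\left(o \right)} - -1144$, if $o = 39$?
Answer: $1229$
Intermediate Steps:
$c{\left(Y \right)} = -32 + Y^{2} - 36 Y$ ($c{\left(Y \right)} = \left(Y^{2} - 36 Y\right) - 32 = -32 + Y^{2} - 36 Y$)
$c{\left(o \right)} - -1144 = \left(-32 + 39^{2} - 1404\right) - -1144 = \left(-32 + 1521 - 1404\right) + 1144 = 85 + 1144 = 1229$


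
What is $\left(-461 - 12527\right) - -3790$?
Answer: $-9198$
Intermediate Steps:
$\left(-461 - 12527\right) - -3790 = -12988 + \left(-12969 + 16759\right) = -12988 + 3790 = -9198$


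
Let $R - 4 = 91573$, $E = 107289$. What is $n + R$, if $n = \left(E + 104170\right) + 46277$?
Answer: $349313$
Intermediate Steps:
$n = 257736$ ($n = \left(107289 + 104170\right) + 46277 = 211459 + 46277 = 257736$)
$R = 91577$ ($R = 4 + 91573 = 91577$)
$n + R = 257736 + 91577 = 349313$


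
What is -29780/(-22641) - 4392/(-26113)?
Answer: 877084412/591224433 ≈ 1.4835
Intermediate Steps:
-29780/(-22641) - 4392/(-26113) = -29780*(-1/22641) - 4392*(-1/26113) = 29780/22641 + 4392/26113 = 877084412/591224433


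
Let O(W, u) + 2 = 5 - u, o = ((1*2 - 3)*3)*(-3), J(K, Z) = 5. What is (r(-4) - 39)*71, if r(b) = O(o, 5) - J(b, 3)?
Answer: -3266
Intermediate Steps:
o = 9 (o = ((2 - 3)*3)*(-3) = -1*3*(-3) = -3*(-3) = 9)
O(W, u) = 3 - u (O(W, u) = -2 + (5 - u) = 3 - u)
r(b) = -7 (r(b) = (3 - 1*5) - 1*5 = (3 - 5) - 5 = -2 - 5 = -7)
(r(-4) - 39)*71 = (-7 - 39)*71 = -46*71 = -3266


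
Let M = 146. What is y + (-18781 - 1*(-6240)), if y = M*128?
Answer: 6147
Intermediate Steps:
y = 18688 (y = 146*128 = 18688)
y + (-18781 - 1*(-6240)) = 18688 + (-18781 - 1*(-6240)) = 18688 + (-18781 + 6240) = 18688 - 12541 = 6147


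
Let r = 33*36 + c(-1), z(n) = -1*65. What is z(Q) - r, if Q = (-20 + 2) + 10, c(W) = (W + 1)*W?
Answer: -1253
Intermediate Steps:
c(W) = W*(1 + W) (c(W) = (1 + W)*W = W*(1 + W))
Q = -8 (Q = -18 + 10 = -8)
z(n) = -65
r = 1188 (r = 33*36 - (1 - 1) = 1188 - 1*0 = 1188 + 0 = 1188)
z(Q) - r = -65 - 1*1188 = -65 - 1188 = -1253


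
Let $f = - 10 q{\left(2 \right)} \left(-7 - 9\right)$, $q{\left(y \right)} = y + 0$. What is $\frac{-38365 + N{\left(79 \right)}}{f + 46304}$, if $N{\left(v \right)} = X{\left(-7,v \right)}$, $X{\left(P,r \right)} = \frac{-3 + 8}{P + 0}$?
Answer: $- \frac{16785}{20398} \approx -0.82288$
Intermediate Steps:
$X{\left(P,r \right)} = \frac{5}{P}$
$q{\left(y \right)} = y$
$N{\left(v \right)} = - \frac{5}{7}$ ($N{\left(v \right)} = \frac{5}{-7} = 5 \left(- \frac{1}{7}\right) = - \frac{5}{7}$)
$f = 320$ ($f = \left(-10\right) 2 \left(-7 - 9\right) = \left(-20\right) \left(-16\right) = 320$)
$\frac{-38365 + N{\left(79 \right)}}{f + 46304} = \frac{-38365 - \frac{5}{7}}{320 + 46304} = - \frac{268560}{7 \cdot 46624} = \left(- \frac{268560}{7}\right) \frac{1}{46624} = - \frac{16785}{20398}$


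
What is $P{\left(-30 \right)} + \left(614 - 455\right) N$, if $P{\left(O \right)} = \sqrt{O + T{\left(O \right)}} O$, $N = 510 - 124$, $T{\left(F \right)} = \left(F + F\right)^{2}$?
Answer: $61374 - 30 \sqrt{3570} \approx 59582.0$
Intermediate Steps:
$T{\left(F \right)} = 4 F^{2}$ ($T{\left(F \right)} = \left(2 F\right)^{2} = 4 F^{2}$)
$N = 386$ ($N = 510 - 124 = 386$)
$P{\left(O \right)} = O \sqrt{O + 4 O^{2}}$ ($P{\left(O \right)} = \sqrt{O + 4 O^{2}} O = O \sqrt{O + 4 O^{2}}$)
$P{\left(-30 \right)} + \left(614 - 455\right) N = - 30 \sqrt{- 30 \left(1 + 4 \left(-30\right)\right)} + \left(614 - 455\right) 386 = - 30 \sqrt{- 30 \left(1 - 120\right)} + \left(614 - 455\right) 386 = - 30 \sqrt{\left(-30\right) \left(-119\right)} + 159 \cdot 386 = - 30 \sqrt{3570} + 61374 = 61374 - 30 \sqrt{3570}$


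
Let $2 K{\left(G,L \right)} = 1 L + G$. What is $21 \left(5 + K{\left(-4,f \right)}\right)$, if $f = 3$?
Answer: $\frac{189}{2} \approx 94.5$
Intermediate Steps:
$K{\left(G,L \right)} = \frac{G}{2} + \frac{L}{2}$ ($K{\left(G,L \right)} = \frac{1 L + G}{2} = \frac{L + G}{2} = \frac{G + L}{2} = \frac{G}{2} + \frac{L}{2}$)
$21 \left(5 + K{\left(-4,f \right)}\right) = 21 \left(5 + \left(\frac{1}{2} \left(-4\right) + \frac{1}{2} \cdot 3\right)\right) = 21 \left(5 + \left(-2 + \frac{3}{2}\right)\right) = 21 \left(5 - \frac{1}{2}\right) = 21 \cdot \frac{9}{2} = \frac{189}{2}$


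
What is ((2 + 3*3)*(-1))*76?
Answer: -836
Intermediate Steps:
((2 + 3*3)*(-1))*76 = ((2 + 9)*(-1))*76 = (11*(-1))*76 = -11*76 = -836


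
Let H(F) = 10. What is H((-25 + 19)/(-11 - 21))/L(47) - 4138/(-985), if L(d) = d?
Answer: 204336/46295 ≈ 4.4138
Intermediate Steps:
H((-25 + 19)/(-11 - 21))/L(47) - 4138/(-985) = 10/47 - 4138/(-985) = 10*(1/47) - 4138*(-1/985) = 10/47 + 4138/985 = 204336/46295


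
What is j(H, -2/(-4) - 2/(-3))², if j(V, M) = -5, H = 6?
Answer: 25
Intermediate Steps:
j(H, -2/(-4) - 2/(-3))² = (-5)² = 25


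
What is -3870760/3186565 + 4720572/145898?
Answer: 1447767337270/46491346037 ≈ 31.141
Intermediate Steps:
-3870760/3186565 + 4720572/145898 = -3870760*1/3186565 + 4720572*(1/145898) = -774152/637313 + 2360286/72949 = 1447767337270/46491346037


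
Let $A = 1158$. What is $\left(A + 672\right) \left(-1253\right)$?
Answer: $-2292990$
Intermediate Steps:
$\left(A + 672\right) \left(-1253\right) = \left(1158 + 672\right) \left(-1253\right) = 1830 \left(-1253\right) = -2292990$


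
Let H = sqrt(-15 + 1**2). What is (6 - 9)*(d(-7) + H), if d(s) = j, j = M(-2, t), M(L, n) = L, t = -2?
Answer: 6 - 3*I*sqrt(14) ≈ 6.0 - 11.225*I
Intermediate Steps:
H = I*sqrt(14) (H = sqrt(-15 + 1) = sqrt(-14) = I*sqrt(14) ≈ 3.7417*I)
j = -2
d(s) = -2
(6 - 9)*(d(-7) + H) = (6 - 9)*(-2 + I*sqrt(14)) = -3*(-2 + I*sqrt(14)) = 6 - 3*I*sqrt(14)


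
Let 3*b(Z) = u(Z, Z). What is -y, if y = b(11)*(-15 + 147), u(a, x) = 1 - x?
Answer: 440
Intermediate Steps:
b(Z) = 1/3 - Z/3 (b(Z) = (1 - Z)/3 = 1/3 - Z/3)
y = -440 (y = (1/3 - 1/3*11)*(-15 + 147) = (1/3 - 11/3)*132 = -10/3*132 = -440)
-y = -1*(-440) = 440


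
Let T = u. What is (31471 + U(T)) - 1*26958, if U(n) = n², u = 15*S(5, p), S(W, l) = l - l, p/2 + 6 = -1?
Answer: 4513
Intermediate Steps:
p = -14 (p = -12 + 2*(-1) = -12 - 2 = -14)
S(W, l) = 0
u = 0 (u = 15*0 = 0)
T = 0
(31471 + U(T)) - 1*26958 = (31471 + 0²) - 1*26958 = (31471 + 0) - 26958 = 31471 - 26958 = 4513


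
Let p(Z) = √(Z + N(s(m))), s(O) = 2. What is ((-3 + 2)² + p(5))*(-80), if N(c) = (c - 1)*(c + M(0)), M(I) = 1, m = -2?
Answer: -80 - 160*√2 ≈ -306.27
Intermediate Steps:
N(c) = (1 + c)*(-1 + c) (N(c) = (c - 1)*(c + 1) = (-1 + c)*(1 + c) = (1 + c)*(-1 + c))
p(Z) = √(3 + Z) (p(Z) = √(Z + (-1 + 2²)) = √(Z + (-1 + 4)) = √(Z + 3) = √(3 + Z))
((-3 + 2)² + p(5))*(-80) = ((-3 + 2)² + √(3 + 5))*(-80) = ((-1)² + √8)*(-80) = (1 + 2*√2)*(-80) = -80 - 160*√2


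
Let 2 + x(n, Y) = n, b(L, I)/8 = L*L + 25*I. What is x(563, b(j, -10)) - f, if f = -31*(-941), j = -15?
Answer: -28610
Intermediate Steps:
b(L, I) = 8*L² + 200*I (b(L, I) = 8*(L*L + 25*I) = 8*(L² + 25*I) = 8*L² + 200*I)
x(n, Y) = -2 + n
f = 29171
x(563, b(j, -10)) - f = (-2 + 563) - 1*29171 = 561 - 29171 = -28610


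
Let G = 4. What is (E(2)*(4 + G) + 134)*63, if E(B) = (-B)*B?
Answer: 6426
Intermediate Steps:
E(B) = -B²
(E(2)*(4 + G) + 134)*63 = ((-1*2²)*(4 + 4) + 134)*63 = (-1*4*8 + 134)*63 = (-4*8 + 134)*63 = (-32 + 134)*63 = 102*63 = 6426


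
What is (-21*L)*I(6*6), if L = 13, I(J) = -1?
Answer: 273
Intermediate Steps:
(-21*L)*I(6*6) = -21*13*(-1) = -273*(-1) = 273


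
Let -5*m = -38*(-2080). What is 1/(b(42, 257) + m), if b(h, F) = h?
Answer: -1/15766 ≈ -6.3428e-5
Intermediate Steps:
m = -15808 (m = -(-38)*(-2080)/5 = -⅕*79040 = -15808)
1/(b(42, 257) + m) = 1/(42 - 15808) = 1/(-15766) = -1/15766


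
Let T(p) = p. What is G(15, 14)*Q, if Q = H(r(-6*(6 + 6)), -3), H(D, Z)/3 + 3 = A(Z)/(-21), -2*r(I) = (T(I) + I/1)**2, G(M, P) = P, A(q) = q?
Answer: -120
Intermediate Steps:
r(I) = -2*I**2 (r(I) = -(I + I/1)**2/2 = -(I + I*1)**2/2 = -(I + I)**2/2 = -4*I**2/2 = -2*I**2)
H(D, Z) = -9 - Z/7 (H(D, Z) = -9 + 3*(Z/(-21)) = -9 + 3*(Z*(-1/21)) = -9 + 3*(-Z/21) = -9 - Z/7)
Q = -60/7 (Q = -9 - 1/7*(-3) = -9 + 3/7 = -60/7 ≈ -8.5714)
G(15, 14)*Q = 14*(-60/7) = -120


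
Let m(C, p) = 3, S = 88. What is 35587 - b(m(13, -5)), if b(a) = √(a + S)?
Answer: 35587 - √91 ≈ 35577.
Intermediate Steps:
b(a) = √(88 + a) (b(a) = √(a + 88) = √(88 + a))
35587 - b(m(13, -5)) = 35587 - √(88 + 3) = 35587 - √91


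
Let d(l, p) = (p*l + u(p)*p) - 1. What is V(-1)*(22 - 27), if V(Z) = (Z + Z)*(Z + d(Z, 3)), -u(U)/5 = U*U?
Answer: -1400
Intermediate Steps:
u(U) = -5*U² (u(U) = -5*U*U = -5*U²)
d(l, p) = -1 - 5*p³ + l*p (d(l, p) = (p*l + (-5*p²)*p) - 1 = (l*p - 5*p³) - 1 = (-5*p³ + l*p) - 1 = -1 - 5*p³ + l*p)
V(Z) = 2*Z*(-136 + 4*Z) (V(Z) = (Z + Z)*(Z + (-1 - 5*3³ + Z*3)) = (2*Z)*(Z + (-1 - 5*27 + 3*Z)) = (2*Z)*(Z + (-1 - 135 + 3*Z)) = (2*Z)*(Z + (-136 + 3*Z)) = (2*Z)*(-136 + 4*Z) = 2*Z*(-136 + 4*Z))
V(-1)*(22 - 27) = (8*(-1)*(-34 - 1))*(22 - 27) = (8*(-1)*(-35))*(-5) = 280*(-5) = -1400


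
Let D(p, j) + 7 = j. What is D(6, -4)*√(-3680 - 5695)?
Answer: -275*I*√15 ≈ -1065.1*I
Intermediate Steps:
D(p, j) = -7 + j
D(6, -4)*√(-3680 - 5695) = (-7 - 4)*√(-3680 - 5695) = -275*I*√15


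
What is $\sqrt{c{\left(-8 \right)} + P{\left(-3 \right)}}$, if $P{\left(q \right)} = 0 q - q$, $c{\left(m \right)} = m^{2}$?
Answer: $\sqrt{67} \approx 8.1853$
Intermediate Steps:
$P{\left(q \right)} = - q$ ($P{\left(q \right)} = 0 - q = - q$)
$\sqrt{c{\left(-8 \right)} + P{\left(-3 \right)}} = \sqrt{\left(-8\right)^{2} - -3} = \sqrt{64 + 3} = \sqrt{67}$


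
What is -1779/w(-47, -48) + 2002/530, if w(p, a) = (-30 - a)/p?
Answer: 7391821/1590 ≈ 4648.9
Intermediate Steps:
w(p, a) = (-30 - a)/p
-1779/w(-47, -48) + 2002/530 = -1779*(-47/(-30 - 1*(-48))) + 2002/530 = -1779*(-47/(-30 + 48)) + 2002*(1/530) = -1779/((-1/47*18)) + 1001/265 = -1779/(-18/47) + 1001/265 = -1779*(-47/18) + 1001/265 = 27871/6 + 1001/265 = 7391821/1590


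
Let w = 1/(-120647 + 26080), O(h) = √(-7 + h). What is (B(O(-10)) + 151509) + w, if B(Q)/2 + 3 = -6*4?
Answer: 14322644984/94567 ≈ 1.5146e+5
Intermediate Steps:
w = -1/94567 (w = 1/(-94567) = -1/94567 ≈ -1.0575e-5)
B(Q) = -54 (B(Q) = -6 + 2*(-6*4) = -6 + 2*(-24) = -6 - 48 = -54)
(B(O(-10)) + 151509) + w = (-54 + 151509) - 1/94567 = 151455 - 1/94567 = 14322644984/94567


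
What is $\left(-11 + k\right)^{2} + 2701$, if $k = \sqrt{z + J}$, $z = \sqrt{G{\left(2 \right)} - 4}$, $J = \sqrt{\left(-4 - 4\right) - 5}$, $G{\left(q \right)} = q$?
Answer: $2701 + \left(11 - \sqrt{i} \sqrt{\sqrt{2} + \sqrt{13}}\right)^{2} \approx 2787.1 - 29.834 i$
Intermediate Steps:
$J = i \sqrt{13}$ ($J = \sqrt{-8 - 5} = \sqrt{-13} = i \sqrt{13} \approx 3.6056 i$)
$z = i \sqrt{2}$ ($z = \sqrt{2 - 4} = \sqrt{-2} = i \sqrt{2} \approx 1.4142 i$)
$k = \sqrt{i \sqrt{2} + i \sqrt{13}} \approx 1.5843 + 1.5843 i$
$\left(-11 + k\right)^{2} + 2701 = \left(-11 + \sqrt{i} \sqrt{\sqrt{2} + \sqrt{13}}\right)^{2} + 2701 = 2701 + \left(-11 + \sqrt{i} \sqrt{\sqrt{2} + \sqrt{13}}\right)^{2}$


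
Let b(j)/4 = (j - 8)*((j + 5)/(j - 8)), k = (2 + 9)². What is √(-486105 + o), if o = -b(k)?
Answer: I*√486609 ≈ 697.57*I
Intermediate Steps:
k = 121 (k = 11² = 121)
b(j) = 20 + 4*j (b(j) = 4*((j - 8)*((j + 5)/(j - 8))) = 4*((-8 + j)*((5 + j)/(-8 + j))) = 4*(5 + j) = 20 + 4*j)
o = -504 (o = -(20 + 4*121) = -(20 + 484) = -1*504 = -504)
√(-486105 + o) = √(-486105 - 504) = √(-486609) = I*√486609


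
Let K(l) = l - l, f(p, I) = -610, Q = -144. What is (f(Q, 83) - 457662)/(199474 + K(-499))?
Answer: -229136/99737 ≈ -2.2974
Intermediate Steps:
K(l) = 0
(f(Q, 83) - 457662)/(199474 + K(-499)) = (-610 - 457662)/(199474 + 0) = -458272/199474 = -458272*1/199474 = -229136/99737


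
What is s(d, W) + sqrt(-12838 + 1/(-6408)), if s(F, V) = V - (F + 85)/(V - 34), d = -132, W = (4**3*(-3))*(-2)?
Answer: 134447/350 + I*sqrt(14643331090)/1068 ≈ 384.13 + 113.3*I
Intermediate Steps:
W = 384 (W = (64*(-3))*(-2) = -192*(-2) = 384)
s(F, V) = V - (85 + F)/(-34 + V)
s(d, W) + sqrt(-12838 + 1/(-6408)) = (-85 + 384**2 - 1*(-132) - 34*384)/(-34 + 384) + sqrt(-12838 + 1/(-6408)) = (-85 + 147456 + 132 - 13056)/350 + sqrt(-12838 - 1/6408) = (1/350)*134447 + sqrt(-82265905/6408) = 134447/350 + I*sqrt(14643331090)/1068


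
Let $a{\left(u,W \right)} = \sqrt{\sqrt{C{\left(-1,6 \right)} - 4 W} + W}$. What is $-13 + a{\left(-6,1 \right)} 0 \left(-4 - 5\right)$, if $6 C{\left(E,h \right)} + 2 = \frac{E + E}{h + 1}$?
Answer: $-13$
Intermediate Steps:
$C{\left(E,h \right)} = - \frac{1}{3} + \frac{E}{3 \left(1 + h\right)}$ ($C{\left(E,h \right)} = - \frac{1}{3} + \frac{\left(E + E\right) \frac{1}{h + 1}}{6} = - \frac{1}{3} + \frac{2 E \frac{1}{1 + h}}{6} = - \frac{1}{3} + \frac{E}{3 \left(1 + h\right)}$)
$a{\left(u,W \right)} = \sqrt{W + \sqrt{- \frac{8}{21} - 4 W}}$ ($a{\left(u,W \right)} = \sqrt{\sqrt{\frac{-1 - 1 - 6}{3 \left(1 + 6\right)} - 4 W} + W} = \sqrt{\sqrt{\frac{-1 - 1 - 6}{3 \cdot 7} - 4 W} + W} = \sqrt{\sqrt{\frac{1}{3} \cdot \frac{1}{7} \left(-8\right) - 4 W} + W} = \sqrt{\sqrt{- \frac{8}{21} - 4 W} + W} = \sqrt{W + \sqrt{- \frac{8}{21} - 4 W}}$)
$-13 + a{\left(-6,1 \right)} 0 \left(-4 - 5\right) = -13 + \frac{\sqrt{441 \cdot 1 + 42 \sqrt{21} \sqrt{-2 - 21}}}{21} \cdot 0 \left(-4 - 5\right) = -13 + \frac{\sqrt{441 + 42 \sqrt{21} \sqrt{-2 - 21}}}{21} \cdot 0 \left(-9\right) = -13 + \frac{\sqrt{441 + 42 \sqrt{21} \sqrt{-23}}}{21} \cdot 0 = -13 + \frac{\sqrt{441 + 42 \sqrt{21} i \sqrt{23}}}{21} \cdot 0 = -13 + \frac{\sqrt{441 + 42 i \sqrt{483}}}{21} \cdot 0 = -13 + 0 = -13$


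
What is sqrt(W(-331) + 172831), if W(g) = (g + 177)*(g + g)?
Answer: 3*sqrt(30531) ≈ 524.19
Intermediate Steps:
W(g) = 2*g*(177 + g) (W(g) = (177 + g)*(2*g) = 2*g*(177 + g))
sqrt(W(-331) + 172831) = sqrt(2*(-331)*(177 - 331) + 172831) = sqrt(2*(-331)*(-154) + 172831) = sqrt(101948 + 172831) = sqrt(274779) = 3*sqrt(30531)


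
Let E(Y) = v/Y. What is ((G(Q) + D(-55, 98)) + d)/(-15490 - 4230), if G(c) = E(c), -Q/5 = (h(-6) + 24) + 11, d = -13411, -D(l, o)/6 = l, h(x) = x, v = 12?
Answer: 1896757/2859400 ≈ 0.66334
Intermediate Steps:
D(l, o) = -6*l
Q = -145 (Q = -5*((-6 + 24) + 11) = -5*(18 + 11) = -5*29 = -145)
E(Y) = 12/Y
G(c) = 12/c
((G(Q) + D(-55, 98)) + d)/(-15490 - 4230) = ((12/(-145) - 6*(-55)) - 13411)/(-15490 - 4230) = ((12*(-1/145) + 330) - 13411)/(-19720) = ((-12/145 + 330) - 13411)*(-1/19720) = (47838/145 - 13411)*(-1/19720) = -1896757/145*(-1/19720) = 1896757/2859400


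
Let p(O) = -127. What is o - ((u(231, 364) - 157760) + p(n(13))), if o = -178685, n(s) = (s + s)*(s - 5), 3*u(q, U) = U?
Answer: -62758/3 ≈ -20919.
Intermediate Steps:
u(q, U) = U/3
n(s) = 2*s*(-5 + s) (n(s) = (2*s)*(-5 + s) = 2*s*(-5 + s))
o - ((u(231, 364) - 157760) + p(n(13))) = -178685 - (((⅓)*364 - 157760) - 127) = -178685 - ((364/3 - 157760) - 127) = -178685 - (-472916/3 - 127) = -178685 - 1*(-473297/3) = -178685 + 473297/3 = -62758/3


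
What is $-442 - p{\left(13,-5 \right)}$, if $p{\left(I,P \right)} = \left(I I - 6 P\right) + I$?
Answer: $-654$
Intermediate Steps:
$p{\left(I,P \right)} = I + I^{2} - 6 P$ ($p{\left(I,P \right)} = \left(I^{2} - 6 P\right) + I = I + I^{2} - 6 P$)
$-442 - p{\left(13,-5 \right)} = -442 - \left(13 + 13^{2} - -30\right) = -442 - \left(13 + 169 + 30\right) = -442 - 212 = -654$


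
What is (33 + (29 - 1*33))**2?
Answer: 841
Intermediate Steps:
(33 + (29 - 1*33))**2 = (33 + (29 - 33))**2 = (33 - 4)**2 = 29**2 = 841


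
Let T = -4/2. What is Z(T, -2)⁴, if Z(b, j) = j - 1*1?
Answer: 81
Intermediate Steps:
T = -2 (T = -4*½ = -2)
Z(b, j) = -1 + j (Z(b, j) = j - 1 = -1 + j)
Z(T, -2)⁴ = (-1 - 2)⁴ = (-3)⁴ = 81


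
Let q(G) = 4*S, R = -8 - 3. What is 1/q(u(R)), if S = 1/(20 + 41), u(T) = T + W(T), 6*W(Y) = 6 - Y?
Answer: 61/4 ≈ 15.250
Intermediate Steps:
W(Y) = 1 - Y/6 (W(Y) = (6 - Y)/6 = 1 - Y/6)
R = -11
u(T) = 1 + 5*T/6 (u(T) = T + (1 - T/6) = 1 + 5*T/6)
S = 1/61 ≈ 0.016393
q(G) = 4/61 (q(G) = 4*(1/61) = 4/61)
1/q(u(R)) = 1/(4/61) = 61/4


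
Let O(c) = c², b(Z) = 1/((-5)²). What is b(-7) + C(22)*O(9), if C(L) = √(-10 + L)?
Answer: 1/25 + 162*√3 ≈ 280.63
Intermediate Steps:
b(Z) = 1/25
b(-7) + C(22)*O(9) = 1/25 + √(-10 + 22)*9² = 1/25 + √12*81 = 1/25 + (2*√3)*81 = 1/25 + 162*√3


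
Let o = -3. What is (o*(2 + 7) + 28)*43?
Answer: 43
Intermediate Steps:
(o*(2 + 7) + 28)*43 = (-3*(2 + 7) + 28)*43 = (-3*9 + 28)*43 = (-27 + 28)*43 = 1*43 = 43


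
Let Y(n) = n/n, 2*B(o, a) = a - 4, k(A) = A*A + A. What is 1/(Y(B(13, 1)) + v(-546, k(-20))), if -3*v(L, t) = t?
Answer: -3/377 ≈ -0.0079576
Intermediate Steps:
k(A) = A + A**2 (k(A) = A**2 + A = A + A**2)
B(o, a) = -2 + a/2 (B(o, a) = (a - 4)/2 = (-4 + a)/2 = -2 + a/2)
v(L, t) = -t/3
Y(n) = 1
1/(Y(B(13, 1)) + v(-546, k(-20))) = 1/(1 - (-20)*(1 - 20)/3) = 1/(1 - (-20)*(-19)/3) = 1/(1 - 1/3*380) = 1/(1 - 380/3) = 1/(-377/3) = -3/377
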